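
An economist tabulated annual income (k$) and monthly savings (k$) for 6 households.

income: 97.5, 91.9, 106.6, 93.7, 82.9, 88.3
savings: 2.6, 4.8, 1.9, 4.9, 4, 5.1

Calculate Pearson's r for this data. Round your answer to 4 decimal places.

n = 6, Σx = 560.9, Σy = 23.3, Σx² = 52764.41, Σy² = 99.43, Σxy = 2138.22
nΣxy − ΣxΣy = 12829.32 − 13068.97 = -239.65
nΣx² − (Σx)² = 316586.46 − 314608.81 = 1977.65; nΣy² − (Σy)² = 596.58 − 542.89 = 53.69
r = -239.65 / √(1977.65 × 53.69) = -239.65 / 325.8528 ≈ -0.7355

-0.7355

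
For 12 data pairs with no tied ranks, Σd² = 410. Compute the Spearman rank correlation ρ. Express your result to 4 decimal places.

ρ = 1 − 6Σd² / [n(n²−1)] = 1 − 6×410 / (12×143)
  = 1 − 2460/1716 = 1 − 1.43357 ≈ -0.4336

-0.4336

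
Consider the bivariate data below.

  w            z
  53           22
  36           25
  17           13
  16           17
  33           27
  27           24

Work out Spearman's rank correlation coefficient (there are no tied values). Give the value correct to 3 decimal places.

Rank w: 6, 5, 2, 1, 4, 3
Rank z: 3, 5, 1, 2, 6, 4
d = rank(w) − rank(z): 3, 0, 1, -1, -2, -1; Σd² = 16
ρ = 1 − 6Σd² / [n(n²−1)] = 1 − 6×16 / (6×35) = 1 − 96/210 ≈ 0.543

0.543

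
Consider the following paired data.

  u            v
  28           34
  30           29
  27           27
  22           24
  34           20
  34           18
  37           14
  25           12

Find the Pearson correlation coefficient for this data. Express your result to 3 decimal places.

-0.310

n = 8, Σu = 237, Σv = 178, Σu² = 7203, Σv² = 4366, Σuv = 5189
nΣuv − ΣuΣv = 41512 − 42186 = -674
nΣu² − (Σu)² = 57624 − 56169 = 1455; nΣv² − (Σv)² = 34928 − 31684 = 3244
r = -674 / √(1455 × 3244) = -674 / 2172.5607 ≈ -0.310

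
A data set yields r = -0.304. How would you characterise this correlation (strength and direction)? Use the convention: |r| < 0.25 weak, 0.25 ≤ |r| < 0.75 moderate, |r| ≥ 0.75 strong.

moderate negative

r = -0.304 < 0 so the relationship is negative.
|r| = 0.304, which falls in the moderate range.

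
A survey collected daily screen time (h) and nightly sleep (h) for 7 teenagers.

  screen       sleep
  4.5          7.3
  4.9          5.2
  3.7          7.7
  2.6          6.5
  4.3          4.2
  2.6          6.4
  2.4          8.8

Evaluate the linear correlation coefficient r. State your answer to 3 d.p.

-0.532

n = 7, Σx = 25, Σy = 46.1, Σx² = 95.72, Σy² = 317.91, Σxy = 159.54
nΣxy − ΣxΣy = 1116.78 − 1152.5 = -35.72
nΣx² − (Σx)² = 670.04 − 625 = 45.04; nΣy² − (Σy)² = 2225.37 − 2125.21 = 100.16
r = -35.72 / √(45.04 × 100.16) = -35.72 / 67.1655 ≈ -0.532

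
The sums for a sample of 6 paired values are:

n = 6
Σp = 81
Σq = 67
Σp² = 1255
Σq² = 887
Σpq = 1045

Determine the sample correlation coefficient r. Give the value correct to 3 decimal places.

r = (nΣpq − ΣpΣq) / √[(nΣp² − (Σp)²)(nΣq² − (Σq)²)]
Numerator: 6×1045 − 81×67 = 843
Denominator: √[(7530 − 6561)(5322 − 4489)] = √[969 × 833] = 898.4303
r = 843 / 898.4303 ≈ 0.938

0.938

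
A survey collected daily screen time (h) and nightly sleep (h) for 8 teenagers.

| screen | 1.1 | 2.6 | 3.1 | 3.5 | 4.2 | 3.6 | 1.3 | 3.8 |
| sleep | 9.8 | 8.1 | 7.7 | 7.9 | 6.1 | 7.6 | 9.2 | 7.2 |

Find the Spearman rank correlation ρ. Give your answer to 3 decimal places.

Rank screen: 1, 3, 4, 5, 8, 6, 2, 7
Rank sleep: 8, 6, 4, 5, 1, 3, 7, 2
d = rank(screen) − rank(sleep): -7, -3, 0, 0, 7, 3, -5, 5; Σd² = 166
ρ = 1 − 6Σd² / [n(n²−1)] = 1 − 6×166 / (8×63) = 1 − 996/504 ≈ -0.976

-0.976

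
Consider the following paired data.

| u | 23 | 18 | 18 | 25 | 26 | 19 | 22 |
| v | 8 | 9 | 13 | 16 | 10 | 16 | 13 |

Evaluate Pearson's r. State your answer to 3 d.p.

-0.056

n = 7, Σu = 151, Σv = 85, Σu² = 3323, Σv² = 1095, Σuv = 1830
nΣuv − ΣuΣv = 12810 − 12835 = -25
nΣu² − (Σu)² = 23261 − 22801 = 460; nΣv² − (Σv)² = 7665 − 7225 = 440
r = -25 / √(460 × 440) = -25 / 449.8889 ≈ -0.056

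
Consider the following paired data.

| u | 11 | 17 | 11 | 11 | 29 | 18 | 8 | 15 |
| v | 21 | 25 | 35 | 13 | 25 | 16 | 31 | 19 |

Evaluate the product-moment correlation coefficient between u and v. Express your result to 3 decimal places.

-0.131

n = 8, Σu = 120, Σv = 185, Σu² = 2106, Σv² = 4663, Σuv = 2730
nΣuv − ΣuΣv = 21840 − 22200 = -360
nΣu² − (Σu)² = 16848 − 14400 = 2448; nΣv² − (Σv)² = 37304 − 34225 = 3079
r = -360 / √(2448 × 3079) = -360 / 2745.4311 ≈ -0.131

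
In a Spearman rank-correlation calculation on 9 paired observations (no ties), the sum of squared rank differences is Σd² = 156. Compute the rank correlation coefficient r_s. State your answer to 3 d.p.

ρ = 1 − 6Σd² / [n(n²−1)] = 1 − 6×156 / (9×80)
  = 1 − 936/720 = 1 − 1.3000 ≈ -0.300

-0.300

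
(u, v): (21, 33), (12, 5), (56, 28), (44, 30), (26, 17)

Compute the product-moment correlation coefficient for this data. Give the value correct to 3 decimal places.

n = 5, Σu = 159, Σv = 113, Σu² = 6333, Σv² = 3087, Σuv = 4083
nΣuv − ΣuΣv = 20415 − 17967 = 2448
nΣu² − (Σu)² = 31665 − 25281 = 6384; nΣv² − (Σv)² = 15435 − 12769 = 2666
r = 2448 / √(6384 × 2666) = 2448 / 4125.4992 ≈ 0.593

0.593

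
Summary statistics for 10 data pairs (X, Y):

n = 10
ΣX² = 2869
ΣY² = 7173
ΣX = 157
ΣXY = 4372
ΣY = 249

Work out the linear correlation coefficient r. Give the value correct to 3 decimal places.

0.738

r = (nΣXY − ΣXΣY) / √[(nΣX² − (ΣX)²)(nΣY² − (ΣY)²)]
Numerator: 10×4372 − 157×249 = 4627
Denominator: √[(28690 − 24649)(71730 − 62001)] = √[4041 × 9729] = 6270.1586
r = 4627 / 6270.1586 ≈ 0.738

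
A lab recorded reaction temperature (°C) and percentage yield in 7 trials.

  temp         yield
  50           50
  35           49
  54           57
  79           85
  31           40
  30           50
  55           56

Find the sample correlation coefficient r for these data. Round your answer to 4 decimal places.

0.9133

n = 7, Σx = 334, Σy = 387, Σx² = 17768, Σy² = 22611, Σxy = 19828
nΣxy − ΣxΣy = 138796 − 129258 = 9538
nΣx² − (Σx)² = 124376 − 111556 = 12820; nΣy² − (Σy)² = 158277 − 149769 = 8508
r = 9538 / √(12820 × 8508) = 9538 / 10443.7809 ≈ 0.9133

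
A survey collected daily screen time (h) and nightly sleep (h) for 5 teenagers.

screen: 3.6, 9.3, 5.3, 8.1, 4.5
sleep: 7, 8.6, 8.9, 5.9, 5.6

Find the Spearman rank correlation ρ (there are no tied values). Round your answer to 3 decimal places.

0.300

Rank screen: 1, 5, 3, 4, 2
Rank sleep: 3, 4, 5, 2, 1
d = rank(screen) − rank(sleep): -2, 1, -2, 2, 1; Σd² = 14
ρ = 1 − 6Σd² / [n(n²−1)] = 1 − 6×14 / (5×24) = 1 − 84/120 ≈ 0.300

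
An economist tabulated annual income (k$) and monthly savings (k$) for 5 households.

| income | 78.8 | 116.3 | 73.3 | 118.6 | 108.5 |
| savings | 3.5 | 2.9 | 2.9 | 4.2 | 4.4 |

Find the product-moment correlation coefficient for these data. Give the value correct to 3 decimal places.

0.451

n = 5, Σx = 495.5, Σy = 17.9, Σx² = 50946.23, Σy² = 66.07, Σxy = 1801.16
nΣxy − ΣxΣy = 9005.8 − 8869.45 = 136.35
nΣx² − (Σx)² = 254731.15 − 245520.25 = 9210.9; nΣy² − (Σy)² = 330.35 − 320.41 = 9.94
r = 136.35 / √(9210.9 × 9.94) = 136.35 / 302.5828 ≈ 0.451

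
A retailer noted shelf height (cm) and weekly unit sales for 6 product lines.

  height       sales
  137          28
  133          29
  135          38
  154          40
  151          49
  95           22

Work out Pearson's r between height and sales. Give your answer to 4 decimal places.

0.8063

n = 6, Σx = 805, Σy = 206, Σx² = 110225, Σy² = 7554, Σxy = 28472
nΣxy − ΣxΣy = 170832 − 165830 = 5002
nΣx² − (Σx)² = 661350 − 648025 = 13325; nΣy² − (Σy)² = 45324 − 42436 = 2888
r = 5002 / √(13325 × 2888) = 5002 / 6203.4345 ≈ 0.8063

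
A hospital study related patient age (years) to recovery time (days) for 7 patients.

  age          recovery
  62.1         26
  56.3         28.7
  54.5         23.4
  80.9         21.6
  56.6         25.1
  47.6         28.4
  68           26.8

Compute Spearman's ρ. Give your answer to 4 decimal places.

Rank age: 5, 3, 2, 7, 4, 1, 6
Rank recovery: 4, 7, 2, 1, 3, 6, 5
d = rank(age) − rank(recovery): 1, -4, 0, 6, 1, -5, 1; Σd² = 80
ρ = 1 − 6Σd² / [n(n²−1)] = 1 − 6×80 / (7×48) = 1 − 480/336 ≈ -0.4286

-0.4286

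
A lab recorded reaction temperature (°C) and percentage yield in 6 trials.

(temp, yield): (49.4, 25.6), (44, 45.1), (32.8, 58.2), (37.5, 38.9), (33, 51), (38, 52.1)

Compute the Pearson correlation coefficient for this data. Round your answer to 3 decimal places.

n = 6, Σx = 234.7, Σy = 270.9, Σx² = 9391.45, Σy² = 12905.23, Σxy = 10279.55
nΣxy − ΣxΣy = 61677.3 − 63580.23 = -1902.93
nΣx² − (Σx)² = 56348.7 − 55084.09 = 1264.61; nΣy² − (Σy)² = 77431.38 − 73386.81 = 4044.57
r = -1902.93 / √(1264.61 × 4044.57) = -1902.93 / 2261.5932 ≈ -0.841

-0.841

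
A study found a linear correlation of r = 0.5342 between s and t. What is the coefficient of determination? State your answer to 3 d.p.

0.285

r² = (0.5342)² = 0.285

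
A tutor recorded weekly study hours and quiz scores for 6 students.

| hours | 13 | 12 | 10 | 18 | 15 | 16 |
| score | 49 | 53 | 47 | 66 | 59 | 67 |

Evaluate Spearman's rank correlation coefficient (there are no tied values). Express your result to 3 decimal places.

Rank hours: 3, 2, 1, 6, 4, 5
Rank score: 2, 3, 1, 5, 4, 6
d = rank(hours) − rank(score): 1, -1, 0, 1, 0, -1; Σd² = 4
ρ = 1 − 6Σd² / [n(n²−1)] = 1 − 6×4 / (6×35) = 1 − 24/210 ≈ 0.886

0.886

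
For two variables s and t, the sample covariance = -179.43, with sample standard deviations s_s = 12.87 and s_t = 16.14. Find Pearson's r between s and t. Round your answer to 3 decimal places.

r = Cov(s,t) / (s_s · s_t) = -179.43 / (12.87 × 16.14)
  = -179.43 / 207.7218 ≈ -0.864

-0.864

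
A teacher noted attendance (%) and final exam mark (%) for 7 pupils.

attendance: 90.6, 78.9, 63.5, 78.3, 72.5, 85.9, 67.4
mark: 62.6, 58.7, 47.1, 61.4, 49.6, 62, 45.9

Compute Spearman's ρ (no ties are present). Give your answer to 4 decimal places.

0.9286

Rank attendance: 7, 5, 1, 4, 3, 6, 2
Rank mark: 7, 4, 2, 5, 3, 6, 1
d = rank(attendance) − rank(mark): 0, 1, -1, -1, 0, 0, 1; Σd² = 4
ρ = 1 − 6Σd² / [n(n²−1)] = 1 − 6×4 / (7×48) = 1 − 24/336 ≈ 0.9286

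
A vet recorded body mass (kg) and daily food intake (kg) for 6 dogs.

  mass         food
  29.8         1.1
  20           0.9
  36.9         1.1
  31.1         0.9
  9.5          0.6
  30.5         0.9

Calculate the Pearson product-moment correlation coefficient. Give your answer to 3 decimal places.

0.868

n = 6, Σx = 157.8, Σy = 5.5, Σx² = 4637.36, Σy² = 5.21, Σxy = 152.51
nΣxy − ΣxΣy = 915.06 − 867.9 = 47.16
nΣx² − (Σx)² = 27824.16 − 24900.84 = 2923.32; nΣy² − (Σy)² = 31.26 − 30.25 = 1.01
r = 47.16 / √(2923.32 × 1.01) = 47.16 / 54.3374 ≈ 0.868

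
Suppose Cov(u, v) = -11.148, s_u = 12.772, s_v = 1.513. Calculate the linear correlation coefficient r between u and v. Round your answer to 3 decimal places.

r = Cov(u,v) / (s_u · s_v) = -11.148 / (12.772 × 1.513)
  = -11.148 / 19.3240 ≈ -0.577

-0.577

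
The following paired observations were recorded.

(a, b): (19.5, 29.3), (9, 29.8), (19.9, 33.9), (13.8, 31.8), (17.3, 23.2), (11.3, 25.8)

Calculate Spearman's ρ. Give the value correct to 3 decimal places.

0.257

Rank a: 5, 1, 6, 3, 4, 2
Rank b: 3, 4, 6, 5, 1, 2
d = rank(a) − rank(b): 2, -3, 0, -2, 3, 0; Σd² = 26
ρ = 1 − 6Σd² / [n(n²−1)] = 1 − 6×26 / (6×35) = 1 − 156/210 ≈ 0.257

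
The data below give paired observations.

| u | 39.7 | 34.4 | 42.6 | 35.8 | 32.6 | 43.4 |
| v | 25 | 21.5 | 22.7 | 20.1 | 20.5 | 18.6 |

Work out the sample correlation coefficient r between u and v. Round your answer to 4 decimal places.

0.0867

n = 6, Σu = 228.5, Σv = 128.4, Σu² = 8802.17, Σv² = 2772.76, Σuv = 4894.24
nΣuv − ΣuΣv = 29365.44 − 29339.4 = 26.04
nΣu² − (Σu)² = 52813.02 − 52212.25 = 600.77; nΣv² − (Σv)² = 16636.56 − 16486.56 = 150
r = 26.04 / √(600.77 × 150) = 26.04 / 300.1924 ≈ 0.0867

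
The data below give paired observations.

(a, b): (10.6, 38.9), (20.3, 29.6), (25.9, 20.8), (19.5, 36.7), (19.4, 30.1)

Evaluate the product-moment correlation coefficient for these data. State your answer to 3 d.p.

-0.875

n = 5, Σa = 95.7, Σb = 156.1, Σa² = 1951.87, Σb² = 5074.91, Σab = 2851.53
nΣab − ΣaΣb = 14257.65 − 14938.77 = -681.12
nΣa² − (Σa)² = 9759.35 − 9158.49 = 600.86; nΣb² − (Σb)² = 25374.55 − 24367.21 = 1007.34
r = -681.12 / √(600.86 × 1007.34) = -681.12 / 777.9912 ≈ -0.875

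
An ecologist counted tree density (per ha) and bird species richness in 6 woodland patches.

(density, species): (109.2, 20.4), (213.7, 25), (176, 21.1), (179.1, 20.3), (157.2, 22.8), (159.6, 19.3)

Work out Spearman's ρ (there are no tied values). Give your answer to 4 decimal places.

0.2571

Rank density: 1, 6, 4, 5, 2, 3
Rank species: 3, 6, 4, 2, 5, 1
d = rank(density) − rank(species): -2, 0, 0, 3, -3, 2; Σd² = 26
ρ = 1 − 6Σd² / [n(n²−1)] = 1 − 6×26 / (6×35) = 1 − 156/210 ≈ 0.2571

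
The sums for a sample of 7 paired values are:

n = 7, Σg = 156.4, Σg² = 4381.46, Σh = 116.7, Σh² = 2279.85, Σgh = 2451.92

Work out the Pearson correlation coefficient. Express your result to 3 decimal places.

r = (nΣgh − ΣgΣh) / √[(nΣg² − (Σg)²)(nΣh² − (Σh)²)]
Numerator: 7×2451.92 − 156.4×116.7 = -1088.44
Denominator: √[(30670.22 − 24460.96)(15958.95 − 13618.89)] = √[6209.26 × 2340.06] = 3811.8291
r = -1088.44 / 3811.8291 ≈ -0.286

-0.286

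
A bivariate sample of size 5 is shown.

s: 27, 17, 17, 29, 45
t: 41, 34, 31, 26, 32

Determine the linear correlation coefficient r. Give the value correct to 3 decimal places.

n = 5, Σs = 135, Σt = 164, Σs² = 4173, Σt² = 5498, Σst = 4406
nΣst − ΣsΣt = 22030 − 22140 = -110
nΣs² − (Σs)² = 20865 − 18225 = 2640; nΣt² − (Σt)² = 27490 − 26896 = 594
r = -110 / √(2640 × 594) = -110 / 1252.2620 ≈ -0.088

-0.088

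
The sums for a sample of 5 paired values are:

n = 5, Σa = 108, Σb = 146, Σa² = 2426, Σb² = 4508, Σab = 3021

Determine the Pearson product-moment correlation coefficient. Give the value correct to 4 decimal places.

-0.8779

r = (nΣab − ΣaΣb) / √[(nΣa² − (Σa)²)(nΣb² − (Σb)²)]
Numerator: 5×3021 − 108×146 = -663
Denominator: √[(12130 − 11664)(22540 − 21316)] = √[466 × 1224] = 755.2377
r = -663 / 755.2377 ≈ -0.8779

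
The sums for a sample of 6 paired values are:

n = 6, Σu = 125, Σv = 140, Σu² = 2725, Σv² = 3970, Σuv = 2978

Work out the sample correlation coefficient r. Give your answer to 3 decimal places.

0.210

r = (nΣuv − ΣuΣv) / √[(nΣu² − (Σu)²)(nΣv² − (Σv)²)]
Numerator: 6×2978 − 125×140 = 368
Denominator: √[(16350 − 15625)(23820 − 19600)] = √[725 × 4220] = 1749.1426
r = 368 / 1749.1426 ≈ 0.210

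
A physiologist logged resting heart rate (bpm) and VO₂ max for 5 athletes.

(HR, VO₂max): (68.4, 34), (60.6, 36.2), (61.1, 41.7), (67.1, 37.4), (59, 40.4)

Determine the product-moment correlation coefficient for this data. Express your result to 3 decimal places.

n = 5, Σx = 316.2, Σy = 189.7, Σx² = 20067.54, Σy² = 7236.25, Σxy = 11960.33
nΣxy − ΣxΣy = 59801.65 − 59983.14 = -181.49
nΣx² − (Σx)² = 100337.7 − 99982.44 = 355.26; nΣy² − (Σy)² = 36181.25 − 35986.09 = 195.16
r = -181.49 / √(355.26 × 195.16) = -181.49 / 263.3107 ≈ -0.689

-0.689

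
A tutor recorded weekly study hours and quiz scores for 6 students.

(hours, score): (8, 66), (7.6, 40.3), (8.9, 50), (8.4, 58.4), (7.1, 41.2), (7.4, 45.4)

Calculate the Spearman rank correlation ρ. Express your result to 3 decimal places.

0.600

Rank hours: 4, 3, 6, 5, 1, 2
Rank score: 6, 1, 4, 5, 2, 3
d = rank(hours) − rank(score): -2, 2, 2, 0, -1, -1; Σd² = 14
ρ = 1 − 6Σd² / [n(n²−1)] = 1 − 6×14 / (6×35) = 1 − 84/210 ≈ 0.600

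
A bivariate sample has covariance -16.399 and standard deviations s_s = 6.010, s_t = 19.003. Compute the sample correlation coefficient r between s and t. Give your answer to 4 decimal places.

-0.1436

r = Cov(s,t) / (s_s · s_t) = -16.399 / (6.010 × 19.003)
  = -16.399 / 114.2080 ≈ -0.1436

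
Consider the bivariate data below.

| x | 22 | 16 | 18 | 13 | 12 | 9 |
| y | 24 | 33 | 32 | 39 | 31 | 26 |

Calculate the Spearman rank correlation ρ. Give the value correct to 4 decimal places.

-0.0857

Rank x: 6, 4, 5, 3, 2, 1
Rank y: 1, 5, 4, 6, 3, 2
d = rank(x) − rank(y): 5, -1, 1, -3, -1, -1; Σd² = 38
ρ = 1 − 6Σd² / [n(n²−1)] = 1 − 6×38 / (6×35) = 1 − 228/210 ≈ -0.0857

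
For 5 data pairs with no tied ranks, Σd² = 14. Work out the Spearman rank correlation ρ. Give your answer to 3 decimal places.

0.300

ρ = 1 − 6Σd² / [n(n²−1)] = 1 − 6×14 / (5×24)
  = 1 − 84/120 = 1 − 0.7000 ≈ 0.300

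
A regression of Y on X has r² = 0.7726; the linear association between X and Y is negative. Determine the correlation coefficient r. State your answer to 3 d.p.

-0.879

|r| = √0.7726 = 0.879
The association is negative, so r = −0.879.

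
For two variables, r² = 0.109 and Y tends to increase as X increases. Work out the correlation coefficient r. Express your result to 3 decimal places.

|r| = √0.109 = 0.330
The association is positive, so r = 0.330.

0.330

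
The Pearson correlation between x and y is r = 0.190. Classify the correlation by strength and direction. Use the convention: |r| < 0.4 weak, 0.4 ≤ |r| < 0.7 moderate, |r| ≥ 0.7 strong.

r = 0.190 > 0 so the relationship is positive.
|r| = 0.190, which falls in the weak range.

weak positive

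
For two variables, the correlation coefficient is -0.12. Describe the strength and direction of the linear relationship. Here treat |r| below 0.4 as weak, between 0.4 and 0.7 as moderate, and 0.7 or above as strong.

weak negative

r = -0.12 < 0 so the relationship is negative.
|r| = 0.12, which falls in the weak range.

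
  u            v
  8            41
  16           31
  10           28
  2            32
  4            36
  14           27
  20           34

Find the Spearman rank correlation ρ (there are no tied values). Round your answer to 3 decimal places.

Rank u: 3, 6, 4, 1, 2, 5, 7
Rank v: 7, 3, 2, 4, 6, 1, 5
d = rank(u) − rank(v): -4, 3, 2, -3, -4, 4, 2; Σd² = 74
ρ = 1 − 6Σd² / [n(n²−1)] = 1 − 6×74 / (7×48) = 1 − 444/336 ≈ -0.321

-0.321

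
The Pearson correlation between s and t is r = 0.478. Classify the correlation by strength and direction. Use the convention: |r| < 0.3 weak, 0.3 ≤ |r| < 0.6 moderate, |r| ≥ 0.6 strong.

r = 0.478 > 0 so the relationship is positive.
|r| = 0.478, which falls in the moderate range.

moderate positive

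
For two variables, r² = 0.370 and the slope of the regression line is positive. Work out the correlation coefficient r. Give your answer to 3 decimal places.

0.608

|r| = √0.370 = 0.608
The association is positive, so r = 0.608.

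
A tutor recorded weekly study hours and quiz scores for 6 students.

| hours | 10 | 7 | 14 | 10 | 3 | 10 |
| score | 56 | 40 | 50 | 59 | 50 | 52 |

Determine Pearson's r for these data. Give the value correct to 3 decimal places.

n = 6, Σx = 54, Σy = 307, Σx² = 554, Σy² = 15921, Σxy = 2800
nΣxy − ΣxΣy = 16800 − 16578 = 222
nΣx² − (Σx)² = 3324 − 2916 = 408; nΣy² − (Σy)² = 95526 − 94249 = 1277
r = 222 / √(408 × 1277) = 222 / 721.8144 ≈ 0.308

0.308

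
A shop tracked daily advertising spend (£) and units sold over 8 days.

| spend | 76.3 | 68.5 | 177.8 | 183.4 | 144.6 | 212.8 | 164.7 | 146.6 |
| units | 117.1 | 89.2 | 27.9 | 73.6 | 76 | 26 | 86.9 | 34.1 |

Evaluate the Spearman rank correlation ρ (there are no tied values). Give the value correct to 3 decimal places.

-0.810

Rank spend: 2, 1, 6, 7, 3, 8, 5, 4
Rank units: 8, 7, 2, 4, 5, 1, 6, 3
d = rank(spend) − rank(units): -6, -6, 4, 3, -2, 7, -1, 1; Σd² = 152
ρ = 1 − 6Σd² / [n(n²−1)] = 1 − 6×152 / (8×63) = 1 − 912/504 ≈ -0.810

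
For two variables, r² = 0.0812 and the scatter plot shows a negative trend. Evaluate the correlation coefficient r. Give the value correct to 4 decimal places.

|r| = √0.0812 = 0.2850
The association is negative, so r = −0.2850.

-0.2850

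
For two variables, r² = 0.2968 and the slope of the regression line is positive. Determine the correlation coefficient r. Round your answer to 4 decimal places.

|r| = √0.2968 = 0.5448
The association is positive, so r = 0.5448.

0.5448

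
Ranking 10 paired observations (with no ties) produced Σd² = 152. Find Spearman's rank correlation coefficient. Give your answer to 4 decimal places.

ρ = 1 − 6Σd² / [n(n²−1)] = 1 − 6×152 / (10×99)
  = 1 − 912/990 = 1 − 0.92121 ≈ 0.0788

0.0788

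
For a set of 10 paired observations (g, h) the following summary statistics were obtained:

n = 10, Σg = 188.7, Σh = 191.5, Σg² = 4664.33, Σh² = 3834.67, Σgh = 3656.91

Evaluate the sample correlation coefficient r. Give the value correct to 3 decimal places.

r = (nΣgh − ΣgΣh) / √[(nΣg² − (Σg)²)(nΣh² − (Σh)²)]
Numerator: 10×3656.91 − 188.7×191.5 = 433.05
Denominator: √[(46643.3 − 35607.69)(38346.7 − 36672.25)] = √[11035.61 × 1674.45] = 4298.6716
r = 433.05 / 4298.6716 ≈ 0.101

0.101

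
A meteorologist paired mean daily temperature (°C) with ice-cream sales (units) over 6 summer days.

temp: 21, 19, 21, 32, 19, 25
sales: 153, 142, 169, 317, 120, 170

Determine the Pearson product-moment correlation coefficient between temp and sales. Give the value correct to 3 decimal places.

n = 6, Σx = 137, Σy = 1071, Σx² = 3253, Σy² = 215923, Σxy = 26134
nΣxy − ΣxΣy = 156804 − 146727 = 10077
nΣx² − (Σx)² = 19518 − 18769 = 749; nΣy² − (Σy)² = 1295538 − 1147041 = 148497
r = 10077 / √(749 × 148497) = 10077 / 10546.2910 ≈ 0.956

0.956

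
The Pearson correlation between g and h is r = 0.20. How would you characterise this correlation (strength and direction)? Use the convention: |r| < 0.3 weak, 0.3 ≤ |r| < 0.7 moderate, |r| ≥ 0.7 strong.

weak positive

r = 0.20 > 0 so the relationship is positive.
|r| = 0.20, which falls in the weak range.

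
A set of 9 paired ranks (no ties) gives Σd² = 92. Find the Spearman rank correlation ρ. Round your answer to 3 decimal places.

0.233

ρ = 1 − 6Σd² / [n(n²−1)] = 1 − 6×92 / (9×80)
  = 1 − 552/720 = 1 − 0.7667 ≈ 0.233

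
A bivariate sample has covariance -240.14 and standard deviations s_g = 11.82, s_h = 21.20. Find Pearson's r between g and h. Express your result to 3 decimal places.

r = Cov(g,h) / (s_g · s_h) = -240.14 / (11.82 × 21.20)
  = -240.14 / 250.5840 ≈ -0.958

-0.958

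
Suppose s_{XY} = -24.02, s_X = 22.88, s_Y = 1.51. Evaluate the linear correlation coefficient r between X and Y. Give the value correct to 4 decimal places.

-0.6952

r = Cov(X,Y) / (s_X · s_Y) = -24.02 / (22.88 × 1.51)
  = -24.02 / 34.5488 ≈ -0.6952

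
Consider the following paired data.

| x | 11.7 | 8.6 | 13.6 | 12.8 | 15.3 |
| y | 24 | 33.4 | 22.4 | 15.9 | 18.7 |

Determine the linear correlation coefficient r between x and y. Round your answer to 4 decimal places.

n = 5, Σx = 62, Σy = 114.4, Σx² = 793.74, Σy² = 2795.82, Σxy = 1362.31
nΣxy − ΣxΣy = 6811.55 − 7092.8 = -281.25
nΣx² − (Σx)² = 3968.7 − 3844 = 124.7; nΣy² − (Σy)² = 13979.1 − 13087.36 = 891.74
r = -281.25 / √(124.7 × 891.74) = -281.25 / 333.4666 ≈ -0.8434

-0.8434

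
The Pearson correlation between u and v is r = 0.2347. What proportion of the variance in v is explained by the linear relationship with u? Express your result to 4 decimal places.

r² = (0.2347)² = 0.0551

0.0551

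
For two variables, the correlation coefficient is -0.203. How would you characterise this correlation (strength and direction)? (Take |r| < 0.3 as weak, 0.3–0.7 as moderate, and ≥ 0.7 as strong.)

r = -0.203 < 0 so the relationship is negative.
|r| = 0.203, which falls in the weak range.

weak negative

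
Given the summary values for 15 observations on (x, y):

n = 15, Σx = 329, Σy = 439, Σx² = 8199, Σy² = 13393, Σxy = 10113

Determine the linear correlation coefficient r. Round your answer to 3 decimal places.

0.662

r = (nΣxy − ΣxΣy) / √[(nΣx² − (Σx)²)(nΣy² − (Σy)²)]
Numerator: 15×10113 − 329×439 = 7264
Denominator: √[(122985 − 108241)(200895 − 192721)] = √[14744 × 8174] = 10978.0443
r = 7264 / 10978.0443 ≈ 0.662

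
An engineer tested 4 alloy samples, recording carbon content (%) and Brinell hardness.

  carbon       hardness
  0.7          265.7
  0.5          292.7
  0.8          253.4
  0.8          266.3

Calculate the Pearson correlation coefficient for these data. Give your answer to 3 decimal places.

-0.935

n = 4, Σx = 2.8, Σy = 1078.1, Σx² = 2.02, Σy² = 291397.03, Σxy = 748.1
nΣxy − ΣxΣy = 2992.4 − 3018.68 = -26.28
nΣx² − (Σx)² = 8.08 − 7.84 = 0.24; nΣy² − (Σy)² = 1165588.12 − 1162299.61 = 3288.51
r = -26.28 / √(0.24 × 3288.51) = -26.28 / 28.0935 ≈ -0.935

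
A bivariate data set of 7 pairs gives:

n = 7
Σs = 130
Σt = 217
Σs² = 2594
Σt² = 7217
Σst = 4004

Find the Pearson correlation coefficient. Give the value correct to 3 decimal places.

-0.088

r = (nΣst − ΣsΣt) / √[(nΣs² − (Σs)²)(nΣt² − (Σt)²)]
Numerator: 7×4004 − 130×217 = -182
Denominator: √[(18158 − 16900)(50519 − 47089)] = √[1258 × 3430] = 2077.2434
r = -182 / 2077.2434 ≈ -0.088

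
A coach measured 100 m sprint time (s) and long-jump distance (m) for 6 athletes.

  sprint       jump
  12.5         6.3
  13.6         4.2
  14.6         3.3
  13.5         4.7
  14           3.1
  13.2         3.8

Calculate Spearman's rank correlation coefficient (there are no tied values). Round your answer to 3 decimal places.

-0.771

Rank sprint: 1, 4, 6, 3, 5, 2
Rank jump: 6, 4, 2, 5, 1, 3
d = rank(sprint) − rank(jump): -5, 0, 4, -2, 4, -1; Σd² = 62
ρ = 1 − 6Σd² / [n(n²−1)] = 1 − 6×62 / (6×35) = 1 − 372/210 ≈ -0.771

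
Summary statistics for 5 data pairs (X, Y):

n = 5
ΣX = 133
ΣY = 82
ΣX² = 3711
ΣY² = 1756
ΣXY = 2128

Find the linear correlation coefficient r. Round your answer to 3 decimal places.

r = (nΣXY − ΣXΣY) / √[(nΣX² − (ΣX)²)(nΣY² − (ΣY)²)]
Numerator: 5×2128 − 133×82 = -266
Denominator: √[(18555 − 17689)(8780 − 6724)] = √[866 × 2056] = 1334.3523
r = -266 / 1334.3523 ≈ -0.199

-0.199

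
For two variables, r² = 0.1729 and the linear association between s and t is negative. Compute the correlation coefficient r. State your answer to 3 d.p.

-0.416

|r| = √0.1729 = 0.416
The association is negative, so r = −0.416.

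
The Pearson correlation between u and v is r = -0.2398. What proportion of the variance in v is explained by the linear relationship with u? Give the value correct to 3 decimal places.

r² = (-0.2398)² = 0.058

0.058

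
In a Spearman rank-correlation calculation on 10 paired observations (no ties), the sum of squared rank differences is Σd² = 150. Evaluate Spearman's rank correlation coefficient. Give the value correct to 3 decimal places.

ρ = 1 − 6Σd² / [n(n²−1)] = 1 − 6×150 / (10×99)
  = 1 − 900/990 = 1 − 0.9091 ≈ 0.091

0.091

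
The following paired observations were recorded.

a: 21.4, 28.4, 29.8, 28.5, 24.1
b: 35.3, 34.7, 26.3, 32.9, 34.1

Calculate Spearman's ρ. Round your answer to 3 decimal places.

Rank a: 1, 3, 5, 4, 2
Rank b: 5, 4, 1, 2, 3
d = rank(a) − rank(b): -4, -1, 4, 2, -1; Σd² = 38
ρ = 1 − 6Σd² / [n(n²−1)] = 1 − 6×38 / (5×24) = 1 − 228/120 ≈ -0.900

-0.900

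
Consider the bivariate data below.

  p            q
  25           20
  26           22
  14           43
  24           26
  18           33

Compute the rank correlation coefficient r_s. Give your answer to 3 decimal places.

Rank p: 4, 5, 1, 3, 2
Rank q: 1, 2, 5, 3, 4
d = rank(p) − rank(q): 3, 3, -4, 0, -2; Σd² = 38
ρ = 1 − 6Σd² / [n(n²−1)] = 1 − 6×38 / (5×24) = 1 − 228/120 ≈ -0.900

-0.900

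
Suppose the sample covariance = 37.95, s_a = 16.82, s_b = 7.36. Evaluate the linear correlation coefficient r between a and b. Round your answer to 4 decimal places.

0.3066

r = Cov(a,b) / (s_a · s_b) = 37.95 / (16.82 × 7.36)
  = 37.95 / 123.7952 ≈ 0.3066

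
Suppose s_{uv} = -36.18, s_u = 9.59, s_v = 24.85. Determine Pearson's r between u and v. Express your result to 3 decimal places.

-0.152

r = Cov(u,v) / (s_u · s_v) = -36.18 / (9.59 × 24.85)
  = -36.18 / 238.3115 ≈ -0.152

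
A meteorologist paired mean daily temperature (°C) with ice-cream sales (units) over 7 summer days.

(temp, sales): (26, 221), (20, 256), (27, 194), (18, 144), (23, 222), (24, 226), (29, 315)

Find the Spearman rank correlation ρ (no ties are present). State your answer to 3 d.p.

Rank temp: 5, 2, 6, 1, 3, 4, 7
Rank sales: 3, 6, 2, 1, 4, 5, 7
d = rank(temp) − rank(sales): 2, -4, 4, 0, -1, -1, 0; Σd² = 38
ρ = 1 − 6Σd² / [n(n²−1)] = 1 − 6×38 / (7×48) = 1 − 228/336 ≈ 0.321

0.321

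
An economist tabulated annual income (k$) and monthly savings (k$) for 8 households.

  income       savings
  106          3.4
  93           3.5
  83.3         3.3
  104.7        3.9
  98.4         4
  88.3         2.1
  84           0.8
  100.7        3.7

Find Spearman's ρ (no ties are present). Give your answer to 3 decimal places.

Rank income: 8, 4, 1, 7, 5, 3, 2, 6
Rank savings: 4, 5, 3, 7, 8, 2, 1, 6
d = rank(income) − rank(savings): 4, -1, -2, 0, -3, 1, 1, 0; Σd² = 32
ρ = 1 − 6Σd² / [n(n²−1)] = 1 − 6×32 / (8×63) = 1 − 192/504 ≈ 0.619

0.619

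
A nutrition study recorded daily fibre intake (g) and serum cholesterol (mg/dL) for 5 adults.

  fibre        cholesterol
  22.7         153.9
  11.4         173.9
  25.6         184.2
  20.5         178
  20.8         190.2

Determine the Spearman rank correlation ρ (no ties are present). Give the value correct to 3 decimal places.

0.200

Rank fibre: 4, 1, 5, 2, 3
Rank cholesterol: 1, 2, 4, 3, 5
d = rank(fibre) − rank(cholesterol): 3, -1, 1, -1, -2; Σd² = 16
ρ = 1 − 6Σd² / [n(n²−1)] = 1 − 6×16 / (5×24) = 1 − 96/120 ≈ 0.200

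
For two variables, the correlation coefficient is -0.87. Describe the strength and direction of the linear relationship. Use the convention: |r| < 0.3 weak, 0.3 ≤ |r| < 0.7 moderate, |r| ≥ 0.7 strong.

r = -0.87 < 0 so the relationship is negative.
|r| = 0.87, which falls in the strong range.

strong negative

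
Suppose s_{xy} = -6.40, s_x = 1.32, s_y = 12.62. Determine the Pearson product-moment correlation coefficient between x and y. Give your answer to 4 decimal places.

r = Cov(x,y) / (s_x · s_y) = -6.40 / (1.32 × 12.62)
  = -6.40 / 16.6584 ≈ -0.3842

-0.3842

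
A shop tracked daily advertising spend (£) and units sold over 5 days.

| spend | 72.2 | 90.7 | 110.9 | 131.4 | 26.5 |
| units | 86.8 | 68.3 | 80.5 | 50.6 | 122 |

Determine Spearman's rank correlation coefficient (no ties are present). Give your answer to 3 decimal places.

-0.900

Rank spend: 2, 3, 4, 5, 1
Rank units: 4, 2, 3, 1, 5
d = rank(spend) − rank(units): -2, 1, 1, 4, -4; Σd² = 38
ρ = 1 − 6Σd² / [n(n²−1)] = 1 − 6×38 / (5×24) = 1 − 228/120 ≈ -0.900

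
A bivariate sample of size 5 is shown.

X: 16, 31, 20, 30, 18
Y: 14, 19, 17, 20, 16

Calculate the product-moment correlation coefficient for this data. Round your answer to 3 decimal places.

0.942

n = 5, ΣX = 115, ΣY = 86, ΣX² = 2841, ΣY² = 1502, ΣXY = 2041
nΣXY − ΣXΣY = 10205 − 9890 = 315
nΣX² − (ΣX)² = 14205 − 13225 = 980; nΣY² − (ΣY)² = 7510 − 7396 = 114
r = 315 / √(980 × 114) = 315 / 334.2454 ≈ 0.942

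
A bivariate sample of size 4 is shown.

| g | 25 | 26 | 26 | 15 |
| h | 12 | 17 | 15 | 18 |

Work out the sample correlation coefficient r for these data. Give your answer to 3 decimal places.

-0.565

n = 4, Σg = 92, Σh = 62, Σg² = 2202, Σh² = 982, Σgh = 1402
nΣgh − ΣgΣh = 5608 − 5704 = -96
nΣg² − (Σg)² = 8808 − 8464 = 344; nΣh² − (Σh)² = 3928 − 3844 = 84
r = -96 / √(344 × 84) = -96 / 169.9882 ≈ -0.565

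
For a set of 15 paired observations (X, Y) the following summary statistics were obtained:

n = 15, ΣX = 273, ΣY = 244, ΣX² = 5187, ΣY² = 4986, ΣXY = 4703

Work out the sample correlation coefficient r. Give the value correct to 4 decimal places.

r = (nΣXY − ΣXΣY) / √[(nΣX² − (ΣX)²)(nΣY² − (ΣY)²)]
Numerator: 15×4703 − 273×244 = 3933
Denominator: √[(77805 − 74529)(74790 − 59536)] = √[3276 × 15254] = 7069.0950
r = 3933 / 7069.0950 ≈ 0.5564

0.5564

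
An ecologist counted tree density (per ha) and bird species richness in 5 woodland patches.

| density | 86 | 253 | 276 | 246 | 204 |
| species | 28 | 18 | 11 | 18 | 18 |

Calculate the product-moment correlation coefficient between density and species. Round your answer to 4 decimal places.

n = 5, Σx = 1065, Σy = 93, Σx² = 249713, Σy² = 1877, Σxy = 18098
nΣxy − ΣxΣy = 90490 − 99045 = -8555
nΣx² − (Σx)² = 1248565 − 1134225 = 114340; nΣy² − (Σy)² = 9385 − 8649 = 736
r = -8555 / √(114340 × 736) = -8555 / 9173.5620 ≈ -0.9326

-0.9326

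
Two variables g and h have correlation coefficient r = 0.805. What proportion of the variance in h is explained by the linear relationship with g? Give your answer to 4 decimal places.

0.6480

r² = (0.805)² = 0.6480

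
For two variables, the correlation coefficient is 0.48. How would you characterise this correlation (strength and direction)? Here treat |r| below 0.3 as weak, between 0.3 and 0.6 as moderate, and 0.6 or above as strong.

r = 0.48 > 0 so the relationship is positive.
|r| = 0.48, which falls in the moderate range.

moderate positive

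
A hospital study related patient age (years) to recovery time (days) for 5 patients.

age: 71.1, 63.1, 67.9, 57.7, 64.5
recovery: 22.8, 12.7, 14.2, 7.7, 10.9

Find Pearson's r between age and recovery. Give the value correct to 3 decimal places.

0.908

n = 5, Σx = 324.3, Σy = 68.3, Σx² = 21136.77, Σy² = 1060.87, Σxy = 4533.97
nΣxy − ΣxΣy = 22669.85 − 22149.69 = 520.16
nΣx² − (Σx)² = 105683.85 − 105170.49 = 513.36; nΣy² − (Σy)² = 5304.35 − 4664.89 = 639.46
r = 520.16 / √(513.36 × 639.46) = 520.16 / 572.9513 ≈ 0.908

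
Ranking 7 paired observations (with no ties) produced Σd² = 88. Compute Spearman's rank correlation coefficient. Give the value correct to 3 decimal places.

ρ = 1 − 6Σd² / [n(n²−1)] = 1 − 6×88 / (7×48)
  = 1 − 528/336 = 1 − 1.5714 ≈ -0.571

-0.571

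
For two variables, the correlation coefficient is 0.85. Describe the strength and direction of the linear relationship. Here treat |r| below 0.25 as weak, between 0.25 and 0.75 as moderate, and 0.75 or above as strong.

strong positive

r = 0.85 > 0 so the relationship is positive.
|r| = 0.85, which falls in the strong range.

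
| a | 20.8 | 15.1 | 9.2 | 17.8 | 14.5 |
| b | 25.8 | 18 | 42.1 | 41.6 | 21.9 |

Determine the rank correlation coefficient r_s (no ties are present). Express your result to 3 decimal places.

Rank a: 5, 3, 1, 4, 2
Rank b: 3, 1, 5, 4, 2
d = rank(a) − rank(b): 2, 2, -4, 0, 0; Σd² = 24
ρ = 1 − 6Σd² / [n(n²−1)] = 1 − 6×24 / (5×24) = 1 − 144/120 ≈ -0.200

-0.200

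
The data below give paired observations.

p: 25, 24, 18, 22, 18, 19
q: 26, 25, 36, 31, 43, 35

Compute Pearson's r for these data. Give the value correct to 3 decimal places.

n = 6, Σp = 126, Σq = 196, Σp² = 2694, Σq² = 6632, Σpq = 4019
nΣpq − ΣpΣq = 24114 − 24696 = -582
nΣp² − (Σp)² = 16164 − 15876 = 288; nΣq² − (Σq)² = 39792 − 38416 = 1376
r = -582 / √(288 × 1376) = -582 / 629.5141 ≈ -0.925

-0.925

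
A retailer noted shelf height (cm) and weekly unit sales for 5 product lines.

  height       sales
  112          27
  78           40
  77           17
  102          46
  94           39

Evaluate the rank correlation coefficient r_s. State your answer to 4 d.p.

Rank height: 5, 2, 1, 4, 3
Rank sales: 2, 4, 1, 5, 3
d = rank(height) − rank(sales): 3, -2, 0, -1, 0; Σd² = 14
ρ = 1 − 6Σd² / [n(n²−1)] = 1 − 6×14 / (5×24) = 1 − 84/120 ≈ 0.3000

0.3000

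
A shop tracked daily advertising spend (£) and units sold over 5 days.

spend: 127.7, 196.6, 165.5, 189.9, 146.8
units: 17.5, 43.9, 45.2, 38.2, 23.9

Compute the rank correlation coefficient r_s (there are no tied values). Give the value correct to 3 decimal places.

Rank spend: 1, 5, 3, 4, 2
Rank units: 1, 4, 5, 3, 2
d = rank(spend) − rank(units): 0, 1, -2, 1, 0; Σd² = 6
ρ = 1 − 6Σd² / [n(n²−1)] = 1 − 6×6 / (5×24) = 1 − 36/120 ≈ 0.700

0.700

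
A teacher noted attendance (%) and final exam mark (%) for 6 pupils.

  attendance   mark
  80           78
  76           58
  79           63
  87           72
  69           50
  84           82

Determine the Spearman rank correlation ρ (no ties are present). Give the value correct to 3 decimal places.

0.829

Rank attendance: 4, 2, 3, 6, 1, 5
Rank mark: 5, 2, 3, 4, 1, 6
d = rank(attendance) − rank(mark): -1, 0, 0, 2, 0, -1; Σd² = 6
ρ = 1 − 6Σd² / [n(n²−1)] = 1 − 6×6 / (6×35) = 1 − 36/210 ≈ 0.829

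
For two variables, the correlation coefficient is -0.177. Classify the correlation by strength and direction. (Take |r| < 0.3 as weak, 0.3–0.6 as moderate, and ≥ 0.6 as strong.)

r = -0.177 < 0 so the relationship is negative.
|r| = 0.177, which falls in the weak range.

weak negative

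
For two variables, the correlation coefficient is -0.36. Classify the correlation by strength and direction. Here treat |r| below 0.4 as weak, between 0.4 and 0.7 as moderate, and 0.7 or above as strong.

r = -0.36 < 0 so the relationship is negative.
|r| = 0.36, which falls in the weak range.

weak negative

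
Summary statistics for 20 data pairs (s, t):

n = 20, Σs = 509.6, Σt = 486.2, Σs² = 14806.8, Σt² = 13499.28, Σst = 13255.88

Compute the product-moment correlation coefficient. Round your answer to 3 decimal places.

r = (nΣst − ΣsΣt) / √[(nΣs² − (Σs)²)(nΣt² − (Σt)²)]
Numerator: 20×13255.88 − 509.6×486.2 = 17350.08
Denominator: √[(296136 − 259692.16)(269985.6 − 236390.44)] = √[36443.84 × 33595.16] = 34990.5221
r = 17350.08 / 34990.5221 ≈ 0.496

0.496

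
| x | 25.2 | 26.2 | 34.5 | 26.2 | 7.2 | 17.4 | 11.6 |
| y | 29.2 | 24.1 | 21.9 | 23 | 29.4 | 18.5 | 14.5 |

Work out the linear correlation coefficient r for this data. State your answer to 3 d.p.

n = 7, Σx = 148.3, Σy = 160.6, Σx² = 3687.33, Σy² = 3858.92, Σxy = 3427.19
nΣxy − ΣxΣy = 23990.33 − 23816.98 = 173.35
nΣx² − (Σx)² = 25811.31 − 21992.89 = 3818.42; nΣy² − (Σy)² = 27012.44 − 25792.36 = 1220.08
r = 173.35 / √(3818.42 × 1220.08) = 173.35 / 2158.4202 ≈ 0.080

0.080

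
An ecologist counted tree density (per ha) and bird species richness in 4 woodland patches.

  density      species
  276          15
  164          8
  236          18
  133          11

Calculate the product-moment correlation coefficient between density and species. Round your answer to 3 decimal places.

0.749

n = 4, Σx = 809, Σy = 52, Σx² = 176457, Σy² = 734, Σxy = 11163
nΣxy − ΣxΣy = 44652 − 42068 = 2584
nΣx² − (Σx)² = 705828 − 654481 = 51347; nΣy² − (Σy)² = 2936 − 2704 = 232
r = 2584 / √(51347 × 232) = 2584 / 3451.4496 ≈ 0.749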